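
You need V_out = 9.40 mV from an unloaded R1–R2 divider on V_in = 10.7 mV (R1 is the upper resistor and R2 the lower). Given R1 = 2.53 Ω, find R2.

The divider ratio is R2/(R1+R2) = 9.40/10.7 = 0.8785.
R2 = R1 · 0.8785/(1 − 0.8785) = 18.29 Ω.

R2 ≈ 18.3 Ω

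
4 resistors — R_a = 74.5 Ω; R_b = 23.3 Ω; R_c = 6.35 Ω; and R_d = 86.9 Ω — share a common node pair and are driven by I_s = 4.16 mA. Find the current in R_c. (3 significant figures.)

ΣG = 1/74.5 + 1/23.3 + 1/6.35 + 1/86.9 = 0.2253.
Current divider: I(R_c) = I_s · G_k/ΣG = 4.16 × (0.1575/0.2253) = 4.16 × 0.6989 = 2.907 mA.

I ≈ 2.91 mA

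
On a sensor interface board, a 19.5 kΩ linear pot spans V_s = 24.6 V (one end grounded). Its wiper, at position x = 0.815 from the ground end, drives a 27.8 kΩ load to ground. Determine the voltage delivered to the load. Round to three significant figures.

V_out ≈ 18.1 V

The pot divides into 3.608 kΩ above the wiper and 15.89 kΩ below.
(x·R_p) ‖ R_L = 10.11 kΩ.
V_out = 24.6 × 10.11/(3.608 + 10.11) = 18.13 V.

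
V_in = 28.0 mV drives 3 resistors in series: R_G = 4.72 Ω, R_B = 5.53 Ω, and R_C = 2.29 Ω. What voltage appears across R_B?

V ≈ 12.3 mV

Series total: ΣR = 4.72 + 5.53 + 2.29 = 12.54 Ω.
V = V_in · R/ΣR = 28.0 × 0.4410 = 12.35 mV.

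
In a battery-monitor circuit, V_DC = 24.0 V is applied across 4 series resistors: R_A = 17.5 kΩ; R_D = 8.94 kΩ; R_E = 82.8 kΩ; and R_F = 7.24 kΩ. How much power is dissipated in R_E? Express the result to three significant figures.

The common current is I = 24.0/116.5 = 0.2060 mA.
V(R_E) = I·R = 17.06 V; P = V·I = 17.06 × 0.2060 = 3.515 mW.

P ≈ 3.52 mW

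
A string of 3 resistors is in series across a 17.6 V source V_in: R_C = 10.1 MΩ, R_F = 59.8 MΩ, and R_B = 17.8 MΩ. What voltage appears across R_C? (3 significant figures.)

ΣR = 10.1 + 59.8 + 17.8 = 87.70 MΩ.
V = V_in · R/ΣR = 17.6 × 0.1152 = 2.027 V.

V ≈ 2.03 V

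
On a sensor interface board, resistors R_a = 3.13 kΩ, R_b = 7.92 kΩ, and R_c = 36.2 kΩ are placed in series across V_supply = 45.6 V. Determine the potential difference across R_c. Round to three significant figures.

Series total: ΣR = 3.13 + 7.92 + 36.2 = 47.25 kΩ.
V = V_supply · R/ΣR = 45.6 × 0.7661 = 34.94 V.

V ≈ 34.9 V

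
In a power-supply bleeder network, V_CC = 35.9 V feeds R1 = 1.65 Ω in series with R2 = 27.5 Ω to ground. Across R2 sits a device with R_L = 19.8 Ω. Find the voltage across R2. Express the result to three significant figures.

R2 ‖ R_L = (27.5 × 19.8)/(27.5 + 19.8) = 11.51 Ω.
Now apply the divider: V_out = 35.9 × 0.8746 = 31.40 V.

V_out ≈ 31.4 V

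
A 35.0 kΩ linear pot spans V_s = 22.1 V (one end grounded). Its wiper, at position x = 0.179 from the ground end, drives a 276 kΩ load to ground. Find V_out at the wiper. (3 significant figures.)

V_out ≈ 3.88 V

The pot divides into 28.73 kΩ above the wiper and 6.265 kΩ below.
(x·R_p) ‖ R_L = 6.126 kΩ.
V_out = 22.1 × 6.126/(28.73 + 6.126) = 3.884 V.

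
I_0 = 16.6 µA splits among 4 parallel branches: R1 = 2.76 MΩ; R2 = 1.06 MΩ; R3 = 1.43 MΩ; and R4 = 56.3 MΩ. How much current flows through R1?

Conductances: ΣG = 1/2.76 + 1/1.06 + 1/1.43 + 1/56.3 = 2.023 (1/MΩ).
Current divider: I(R1) = I_0 · G_k/ΣG = 16.6 × (0.3623/2.023) = 16.6 × 0.1791 = 2.973 µA.

I ≈ 2.97 µA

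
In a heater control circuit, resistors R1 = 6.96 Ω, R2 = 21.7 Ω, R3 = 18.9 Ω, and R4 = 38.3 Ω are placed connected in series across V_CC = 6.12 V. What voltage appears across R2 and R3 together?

V ≈ 2.89 V

ΣR = 6.96 + 21.7 + 18.9 + 38.3 = 85.86 Ω.
R_{R2..R3} = 21.7 + 18.9 = 40.60 Ω.
Voltage divider: V = V_CC · (40.60 / 85.86) = 6.12 × 0.4729 = 2.894 V.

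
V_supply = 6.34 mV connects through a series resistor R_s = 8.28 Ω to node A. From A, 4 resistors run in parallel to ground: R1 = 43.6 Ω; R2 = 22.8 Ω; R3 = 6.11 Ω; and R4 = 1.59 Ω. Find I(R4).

Combine the parallel branches: R_p = (1/43.6 + 1/22.8 + 1/6.11 + 1/1.59)⁻¹ = 1.164 Ω.
V_A = 6.34 × 1.164/9.444 = 0.7812 mV.
I(R4) = V_A / R4 = 0.7812/1.59 = 0.4913 mA.

I ≈ 0.491 mA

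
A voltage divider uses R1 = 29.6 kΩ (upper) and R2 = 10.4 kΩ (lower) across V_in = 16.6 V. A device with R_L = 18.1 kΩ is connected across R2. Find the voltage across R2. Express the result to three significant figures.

R2 ‖ R_L = (10.4 × 18.1)/(10.4 + 18.1) = 6.605 kΩ.
Voltage divider with the loaded lower leg: V_out = 16.6 × 6.605/(29.6 + 6.605) = 16.6 × 0.1824 = 3.028 V.

V_out ≈ 3.03 V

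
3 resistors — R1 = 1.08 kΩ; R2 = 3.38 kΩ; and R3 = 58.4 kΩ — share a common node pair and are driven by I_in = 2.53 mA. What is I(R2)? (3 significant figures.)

I ≈ 0.604 mA

Conductances: ΣG = 1/1.08 + 1/3.38 + 1/58.4 = 1.239 (1/kΩ).
Current divider: I(R2) = I_in · G_k/ΣG = 2.53 × (0.2959/1.239) = 2.53 × 0.2388 = 0.6042 mA.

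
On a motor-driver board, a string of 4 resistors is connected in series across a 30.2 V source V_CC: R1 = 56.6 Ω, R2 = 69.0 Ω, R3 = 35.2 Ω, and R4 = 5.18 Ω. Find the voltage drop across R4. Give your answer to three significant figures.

ΣR = 56.6 + 69.0 + 35.2 + 5.18 = 166.0 Ω.
By the voltage-divider rule, V = 30.2 × 5.180/166.0 = 0.9425 V.

V ≈ 0.942 V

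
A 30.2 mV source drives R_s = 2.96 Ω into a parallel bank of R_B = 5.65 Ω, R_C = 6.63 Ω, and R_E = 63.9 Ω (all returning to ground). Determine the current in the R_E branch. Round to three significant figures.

I ≈ 0.234 mA

Combine the parallel branches: R_p = (1/5.65 + 1/6.63 + 1/63.9)⁻¹ = 2.911 Ω.
V_A = 30.2 × 2.911/5.871 = 14.98 mV.
I(R_E) = V_A / R_E = 14.98/63.9 = 0.2344 mA.
(Equivalently: I_total = 5.144 mA, then current-divider fraction G_k/ΣG = 0.04556.)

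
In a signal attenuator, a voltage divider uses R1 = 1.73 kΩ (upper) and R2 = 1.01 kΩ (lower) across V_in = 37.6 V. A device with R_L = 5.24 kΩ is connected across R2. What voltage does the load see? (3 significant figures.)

R2 ‖ R_L = (1.01 × 5.24)/(1.01 + 5.24) = 0.8468 kΩ.
Now apply the divider: V_out = 37.6 × 0.3286 = 12.36 V.
(Unloaded it would be 13.9 V; the load pulls it down.)

V_out ≈ 12.4 V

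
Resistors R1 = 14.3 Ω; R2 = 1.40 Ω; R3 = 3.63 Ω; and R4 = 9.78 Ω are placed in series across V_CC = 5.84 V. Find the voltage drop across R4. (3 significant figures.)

Total series resistance ΣR = 14.3 + 1.40 + 3.63 + 9.78 = 29.11 Ω.
V = V_CC · R/ΣR = 5.84 × 0.3360 = 1.962 V.

V ≈ 1.96 V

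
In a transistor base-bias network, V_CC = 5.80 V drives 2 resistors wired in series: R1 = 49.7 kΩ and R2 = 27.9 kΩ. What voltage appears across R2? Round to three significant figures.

ΣR = 49.7 + 27.9 = 77.60 kΩ.
By the voltage-divider rule, V = 5.80 × 27.90/77.60 = 2.085 V.

V ≈ 2.09 V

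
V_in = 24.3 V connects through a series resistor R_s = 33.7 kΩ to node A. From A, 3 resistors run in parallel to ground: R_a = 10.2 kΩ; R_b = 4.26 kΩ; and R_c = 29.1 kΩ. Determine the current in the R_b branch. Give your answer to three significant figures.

Combine the parallel branches: R_p = (1/10.2 + 1/4.26 + 1/29.1)⁻¹ = 2.724 kΩ.
V_A by voltage divider: V_A = 24.3 × 2.724/(33.7 + 2.724) = 1.817 V.
Branch current I = V_A/R_b = 1.817/4.26 = 0.4266 mA.

I ≈ 0.427 mA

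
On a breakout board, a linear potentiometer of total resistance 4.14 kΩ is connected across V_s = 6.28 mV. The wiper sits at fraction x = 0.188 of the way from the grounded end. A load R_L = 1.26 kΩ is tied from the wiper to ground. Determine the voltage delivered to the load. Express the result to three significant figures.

The pot divides into 3.362 kΩ above the wiper and 0.7783 kΩ below.
Lower segment in parallel with the load: 0.7783 ‖ 1.26 = 0.4811 kΩ.
V_out = 6.28 × 0.4811/(3.362 + 0.4811) = 0.7863 mV.

V_out ≈ 0.786 mV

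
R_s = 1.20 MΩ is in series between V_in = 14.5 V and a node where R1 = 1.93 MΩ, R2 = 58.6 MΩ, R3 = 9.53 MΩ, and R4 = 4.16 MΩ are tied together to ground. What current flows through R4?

Equivalent of the parallel group: R_p = 1.136 MΩ.
V_A by voltage divider: V_A = 14.5 × 1.136/(1.20 + 1.136) = 7.050 V.
I(R4) = V_A / R4 = 7.050/4.16 = 1.695 µA.
(Equivalently: I_total = 6.208 µA, then current-divider fraction G_k/ΣG = 0.2730.)

I ≈ 1.69 µA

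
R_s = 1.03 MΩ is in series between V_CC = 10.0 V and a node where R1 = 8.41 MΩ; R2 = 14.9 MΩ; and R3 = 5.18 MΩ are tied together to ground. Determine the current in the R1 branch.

I ≈ 0.855 µA

Equivalent of the parallel group: R_p = 2.638 MΩ.
Node voltage V_A = V_CC · R_p/(R_s + R_p) = 10.0 × 0.7192 = 7.192 V.
I(R1) = V_A / R1 = 7.192/8.41 = 0.8552 µA.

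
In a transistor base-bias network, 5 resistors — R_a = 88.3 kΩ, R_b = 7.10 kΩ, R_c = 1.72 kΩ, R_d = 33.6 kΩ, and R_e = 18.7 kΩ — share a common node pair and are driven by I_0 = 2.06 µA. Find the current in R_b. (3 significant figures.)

I ≈ 0.355 µA

Conductances: ΣG = 1/88.3 + 1/7.10 + 1/1.72 + 1/33.6 + 1/18.7 = 0.8168 (1/kΩ).
By the current-divider rule, I = I_0 · G_k/ΣG = 2.06 × 0.1724 = 0.3552 µA.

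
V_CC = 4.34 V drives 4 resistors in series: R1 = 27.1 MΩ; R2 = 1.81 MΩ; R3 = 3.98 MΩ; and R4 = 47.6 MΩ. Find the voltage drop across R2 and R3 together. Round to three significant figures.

V ≈ 0.312 V

ΣR = 27.1 + 1.81 + 3.98 + 47.6 = 80.49 MΩ.
R_{R2..R3} = 1.81 + 3.98 = 5.790 MΩ.
By the voltage-divider rule, V = 4.34 × 5.790/80.49 = 0.3122 V.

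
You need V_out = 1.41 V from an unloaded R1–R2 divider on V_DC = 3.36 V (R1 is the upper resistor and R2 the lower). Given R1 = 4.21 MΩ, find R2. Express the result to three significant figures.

R2 ≈ 3.04 MΩ

The divider ratio is R2/(R1+R2) = 1.41/3.36 = 0.4196.
R2 = R1 · 0.4196/(1 − 0.4196) = 3.044 MΩ.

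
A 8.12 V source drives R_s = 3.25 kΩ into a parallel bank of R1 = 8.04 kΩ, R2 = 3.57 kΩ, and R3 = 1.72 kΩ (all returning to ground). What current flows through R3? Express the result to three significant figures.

I ≈ 1.12 mA

Equivalent of the parallel group: R_p = 1.014 kΩ.
V_A = 8.12 × 1.014/4.264 = 1.931 V.
Branch current I = V_A/R3 = 1.931/1.72 = 1.123 mA.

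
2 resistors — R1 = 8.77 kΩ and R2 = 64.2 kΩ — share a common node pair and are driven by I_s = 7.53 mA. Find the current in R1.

Two-branch current divider: I_k = I_s · R_other/(R_1 + R_2).
So I = 7.53 × 64.2/72.97 = 6.625 mA.

I ≈ 6.62 mA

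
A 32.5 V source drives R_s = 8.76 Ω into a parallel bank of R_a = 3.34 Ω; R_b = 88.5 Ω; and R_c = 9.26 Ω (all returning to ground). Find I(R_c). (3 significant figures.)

I ≈ 0.752 A

Parallel bank: R_p = 1/(1/3.34 + 1/88.5 + 1/9.26) = 2.388 Ω.
V_A = 32.5 × 2.388/11.15 = 6.963 V.
Branch current I = V_A/R_c = 6.963/9.26 = 0.7519 A.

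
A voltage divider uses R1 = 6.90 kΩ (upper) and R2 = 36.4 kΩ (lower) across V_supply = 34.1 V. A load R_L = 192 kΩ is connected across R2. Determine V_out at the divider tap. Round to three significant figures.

The load sits in parallel with R2, giving an effective lower resistance R2' = R2·R_L/(R2+R_L) = 30.60 kΩ.
Now apply the divider: V_out = 34.1 × 0.8160 = 27.83 V.
(Unloaded it would be 28.7 V; the load pulls it down.)

V_out ≈ 27.8 V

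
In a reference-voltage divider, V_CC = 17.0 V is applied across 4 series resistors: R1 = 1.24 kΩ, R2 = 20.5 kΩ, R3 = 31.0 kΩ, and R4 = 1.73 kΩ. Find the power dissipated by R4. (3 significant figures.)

P ≈ 0.169 mW

Series current I = V_CC/ΣR = 17.0/54.47 = 0.3121 mA.
P(R4) = I²·R4 = (0.3121)² × 1.73 = 0.1685 mW.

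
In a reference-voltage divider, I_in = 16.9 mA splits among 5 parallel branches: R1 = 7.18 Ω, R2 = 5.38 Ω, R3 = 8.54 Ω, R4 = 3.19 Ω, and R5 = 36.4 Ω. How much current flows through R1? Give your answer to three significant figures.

ΣG = 1/7.18 + 1/5.38 + 1/8.54 + 1/3.19 + 1/36.4 = 0.7832.
Current divider: I(R1) = I_in · G_k/ΣG = 16.9 × (0.1393/0.7832) = 16.9 × 0.1778 = 3.005 mA.

I ≈ 3.01 mA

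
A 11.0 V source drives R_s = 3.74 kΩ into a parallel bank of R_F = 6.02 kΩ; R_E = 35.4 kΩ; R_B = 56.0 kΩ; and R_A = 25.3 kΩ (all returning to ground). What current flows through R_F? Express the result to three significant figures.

I ≈ 0.941 mA

Combine the parallel branches: R_p = (1/6.02 + 1/35.4 + 1/56.0 + 1/25.3)⁻¹ = 3.972 kΩ.
V_A by voltage divider: V_A = 11.0 × 3.972/(3.74 + 3.972) = 5.666 V.
Branch current I = V_A/R_F = 5.666/6.02 = 0.9411 mA.
(Equivalently: I_total = 1.426 mA, then current-divider fraction G_k/ΣG = 0.6598.)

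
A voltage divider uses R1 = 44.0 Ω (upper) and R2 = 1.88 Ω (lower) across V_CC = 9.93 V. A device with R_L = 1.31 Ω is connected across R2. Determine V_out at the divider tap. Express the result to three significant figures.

First combine the lower leg with the load: R2 ‖ R_L = 0.7720 Ω.
Then V_out = V_CC · R2'/(R1 + R2') = 9.93 × 0.7720/44.77 = 0.1712 V.

V_out ≈ 0.171 V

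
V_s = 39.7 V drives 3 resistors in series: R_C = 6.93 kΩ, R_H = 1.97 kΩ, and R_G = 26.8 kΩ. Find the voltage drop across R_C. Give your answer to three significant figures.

V ≈ 7.71 V

ΣR = 6.93 + 1.97 + 26.8 = 35.70 kΩ.
V = V_s · R/ΣR = 39.7 × 0.1941 = 7.706 V.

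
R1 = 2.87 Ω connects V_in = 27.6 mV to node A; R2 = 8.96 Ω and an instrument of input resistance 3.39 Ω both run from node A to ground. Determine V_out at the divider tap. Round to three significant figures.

R2 ‖ R_L = (8.96 × 3.39)/(8.96 + 3.39) = 2.459 Ω.
Voltage divider with the loaded lower leg: V_out = 27.6 × 2.459/(2.87 + 2.459) = 27.6 × 0.4615 = 12.74 mV.
(Unloaded it would be 20.9 mV; the load pulls it down.)

V_out ≈ 12.7 mV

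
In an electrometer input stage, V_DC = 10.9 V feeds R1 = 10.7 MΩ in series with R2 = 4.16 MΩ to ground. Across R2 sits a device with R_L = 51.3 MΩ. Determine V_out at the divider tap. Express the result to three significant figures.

V_out ≈ 2.88 V

First combine the lower leg with the load: R2 ‖ R_L = 3.848 MΩ.
Voltage divider with the loaded lower leg: V_out = 10.9 × 3.848/(10.7 + 3.848) = 10.9 × 0.2645 = 2.883 V.
(Unloaded it would be 3.05 V; the load pulls it down.)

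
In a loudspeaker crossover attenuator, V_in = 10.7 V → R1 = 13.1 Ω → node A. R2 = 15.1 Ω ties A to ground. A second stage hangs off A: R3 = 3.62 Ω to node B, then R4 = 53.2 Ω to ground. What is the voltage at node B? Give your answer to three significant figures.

V_B ≈ 4.77 V

Looking into the second stage from A: R3 + R4 = 56.82 Ω appears in parallel with R2.
R2 ‖ (R3+R4) = 11.93 Ω.
So V_A = 10.7 × 0.4766 = 5.100 V.
Stage 2 is unloaded, so V_B = V_A · R4/(R3+R4) = 5.100 × 53.2/56.82 = 4.775 V.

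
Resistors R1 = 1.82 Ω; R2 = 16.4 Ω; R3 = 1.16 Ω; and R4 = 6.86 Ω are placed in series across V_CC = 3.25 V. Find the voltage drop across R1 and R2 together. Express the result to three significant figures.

ΣR = 1.82 + 16.4 + 1.16 + 6.86 = 26.24 Ω.
R_{R1..R2} = 1.82 + 16.4 = 18.22 Ω.
By the voltage-divider rule, V = 3.25 × 18.22/26.24 = 2.257 V.

V ≈ 2.26 V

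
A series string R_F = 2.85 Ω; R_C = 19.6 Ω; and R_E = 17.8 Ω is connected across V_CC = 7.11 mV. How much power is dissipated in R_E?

P ≈ 0.555 µW

The common current is I = 7.11/40.25 = 0.1766 mA.
P(R_E) = I²·R_E = (0.1766)² × 17.8 = 0.5554 µW.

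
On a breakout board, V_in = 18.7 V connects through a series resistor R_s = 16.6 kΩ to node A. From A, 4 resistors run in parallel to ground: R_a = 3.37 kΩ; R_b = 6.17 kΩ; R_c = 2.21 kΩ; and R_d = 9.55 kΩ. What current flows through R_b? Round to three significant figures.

I ≈ 0.170 mA

Parallel bank: R_p = 1/(1/3.37 + 1/6.17 + 1/2.21 + 1/9.55) = 0.9842 kΩ.
V_A = 18.7 × 0.9842/17.58 = 1.047 V.
Branch current I = V_A/R_b = 1.047/6.17 = 0.1696 mA.
(Check via current divider: I_total = 1.063 mA; share G_k/ΣG = 0.1595 → same result.)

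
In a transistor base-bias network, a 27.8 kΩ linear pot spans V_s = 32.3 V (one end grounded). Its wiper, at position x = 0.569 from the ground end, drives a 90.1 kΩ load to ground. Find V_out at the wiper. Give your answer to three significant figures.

V_out ≈ 17.1 V

The pot divides into 11.98 kΩ above the wiper and 15.82 kΩ below.
R_L loads the lower segment: effective lower R = 13.46 kΩ.
Then V_out = V_s · 13.46/(11.98 + 13.46) = 17.09 V.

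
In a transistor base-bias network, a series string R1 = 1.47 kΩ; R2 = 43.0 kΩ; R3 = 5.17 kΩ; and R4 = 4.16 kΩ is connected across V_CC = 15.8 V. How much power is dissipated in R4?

P ≈ 0.359 mW

ΣR = 53.80 kΩ → I = 15.8/53.80 = 0.2937 mA.
P(R4) = I²·R4 = (0.2937)² × 4.16 = 0.3588 mW.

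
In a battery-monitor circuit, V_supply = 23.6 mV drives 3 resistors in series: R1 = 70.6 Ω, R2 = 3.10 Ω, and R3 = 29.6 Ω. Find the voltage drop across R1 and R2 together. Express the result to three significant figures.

V ≈ 16.8 mV

Total series resistance ΣR = 70.6 + 3.10 + 29.6 = 103.3 Ω.
R_{R1..R2} = 70.6 + 3.10 = 73.70 Ω.
By the voltage-divider rule, V = 23.6 × 73.70/103.3 = 16.84 mV.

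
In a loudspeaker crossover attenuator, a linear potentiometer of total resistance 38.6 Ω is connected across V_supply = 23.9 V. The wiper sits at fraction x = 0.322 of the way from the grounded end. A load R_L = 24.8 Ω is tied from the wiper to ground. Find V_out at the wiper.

Lower segment x·R_p = 12.43 Ω; upper segment (1−x)·R_p = 26.17 Ω.
(x·R_p) ‖ R_L = 8.280 Ω.
Loaded-divider output: V_out = 23.9 × 0.2403 = 5.744 V.

V_out ≈ 5.74 V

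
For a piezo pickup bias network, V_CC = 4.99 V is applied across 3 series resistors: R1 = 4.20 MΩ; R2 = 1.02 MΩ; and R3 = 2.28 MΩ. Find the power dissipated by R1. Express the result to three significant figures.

P ≈ 1.86 µW

ΣR = 7.500 MΩ → I = 4.99/7.500 = 0.6653 µA.
V(R1) = I·R = 2.794 V; P = V·I = 2.794 × 0.6653 = 1.859 µW.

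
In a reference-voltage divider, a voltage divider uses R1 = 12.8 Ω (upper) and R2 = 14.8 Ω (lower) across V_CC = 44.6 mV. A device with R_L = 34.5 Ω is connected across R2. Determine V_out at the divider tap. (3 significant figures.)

V_out ≈ 19.9 mV

R2 ‖ R_L = (14.8 × 34.5)/(14.8 + 34.5) = 10.36 Ω.
Now apply the divider: V_out = 44.6 × 0.4473 = 19.95 mV.
(Unloaded it would be 23.9 mV; the load pulls it down.)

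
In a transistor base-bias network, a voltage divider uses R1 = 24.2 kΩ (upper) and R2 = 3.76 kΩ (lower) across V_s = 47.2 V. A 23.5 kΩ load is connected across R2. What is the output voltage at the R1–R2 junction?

R2 ‖ R_L = (3.76 × 23.5)/(3.76 + 23.5) = 3.241 kΩ.
Then V_out = V_s · R2'/(R1 + R2') = 47.2 × 3.241/27.44 = 5.575 V.

V_out ≈ 5.58 V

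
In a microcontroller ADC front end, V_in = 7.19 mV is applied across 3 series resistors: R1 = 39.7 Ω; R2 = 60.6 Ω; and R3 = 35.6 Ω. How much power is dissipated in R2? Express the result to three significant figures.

Series current I = V_in/ΣR = 7.19/135.9 = 0.05291 mA.
P = I²R = 0.002799 × 60.6 = 0.1696 µW.

P ≈ 0.170 µW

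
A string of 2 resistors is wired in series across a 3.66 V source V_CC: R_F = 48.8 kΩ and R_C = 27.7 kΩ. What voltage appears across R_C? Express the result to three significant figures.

ΣR = 48.8 + 27.7 = 76.50 kΩ.
V = V_CC · R/ΣR = 3.66 × 0.3621 = 1.325 V.

V ≈ 1.33 V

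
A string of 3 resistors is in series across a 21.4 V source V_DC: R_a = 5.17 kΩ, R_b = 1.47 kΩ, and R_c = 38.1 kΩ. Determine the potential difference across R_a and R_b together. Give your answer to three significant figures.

V ≈ 3.18 V

ΣR = 5.17 + 1.47 + 38.1 = 44.74 kΩ.
R_{R_a..R_b} = 5.17 + 1.47 = 6.640 kΩ.
V = V_DC · R/ΣR = 21.4 × 0.1484 = 3.176 V.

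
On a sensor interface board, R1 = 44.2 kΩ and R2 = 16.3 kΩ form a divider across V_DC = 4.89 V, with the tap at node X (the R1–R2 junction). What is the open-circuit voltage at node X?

V_th ≈ 1.32 V

Open-circuit (no load on X): V_th = V_DC · R2/(R1 + R2) = 4.89 × 16.3/(44.20 + 16.3) = 1.317 V.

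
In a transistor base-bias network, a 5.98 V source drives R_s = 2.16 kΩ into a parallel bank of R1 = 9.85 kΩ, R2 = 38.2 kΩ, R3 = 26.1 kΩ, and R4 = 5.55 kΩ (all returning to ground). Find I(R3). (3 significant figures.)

I ≈ 0.131 mA

Equivalent of the parallel group: R_p = 2.889 kΩ.
V_A by voltage divider: V_A = 5.98 × 2.889/(2.16 + 2.889) = 3.421 V.
Branch current I = V_A/R3 = 3.421/26.1 = 0.1311 mA.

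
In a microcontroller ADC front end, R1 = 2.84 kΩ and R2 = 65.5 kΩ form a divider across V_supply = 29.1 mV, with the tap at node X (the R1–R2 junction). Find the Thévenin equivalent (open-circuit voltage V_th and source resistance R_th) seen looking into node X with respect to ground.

With X open, the divider is unloaded: V_th = 29.1 × 65.5/68.34 = 27.89 mV.
Looking into X with the source shorted: R_th = R1·R2/(R1+R2) = 2.840 × 65.5/68.34 = 2.722 kΩ.

V_th ≈ 27.9 mV, R_th ≈ 2.72 kΩ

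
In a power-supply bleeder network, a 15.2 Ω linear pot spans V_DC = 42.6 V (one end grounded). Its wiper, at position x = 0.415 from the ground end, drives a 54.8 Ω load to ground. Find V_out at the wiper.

Split the track: R_lower = x·R_p = 6.308 Ω, R_upper = (1−x)·R_p = 8.892 Ω.
R_L loads the lower segment: effective lower R = 5.657 Ω.
Then V_out = V_DC · 5.657/(8.892 + 5.657) = 16.56 V.

V_out ≈ 16.6 V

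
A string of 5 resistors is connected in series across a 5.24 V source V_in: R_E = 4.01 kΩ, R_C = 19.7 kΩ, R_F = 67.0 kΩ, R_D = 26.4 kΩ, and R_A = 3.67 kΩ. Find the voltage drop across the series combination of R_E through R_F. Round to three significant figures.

Series total: ΣR = 4.01 + 19.7 + 67.0 + 26.4 + 3.67 = 120.8 kΩ.
R_{R_E..R_F} = 4.01 + 19.7 + 67.0 = 90.71 kΩ.
By the voltage-divider rule, V = 5.24 × 90.71/120.8 = 3.935 V.

V ≈ 3.94 V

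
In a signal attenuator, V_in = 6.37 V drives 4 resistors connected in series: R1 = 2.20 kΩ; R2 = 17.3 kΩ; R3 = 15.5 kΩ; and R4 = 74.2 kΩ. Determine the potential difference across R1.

V ≈ 0.128 V

ΣR = 2.20 + 17.3 + 15.5 + 74.2 = 109.2 kΩ.
V = V_in · R/ΣR = 6.37 × 0.02015 = 0.1283 V.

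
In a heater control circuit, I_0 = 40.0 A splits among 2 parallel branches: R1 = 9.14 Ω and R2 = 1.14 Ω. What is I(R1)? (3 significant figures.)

I ≈ 4.44 A

For two parallel branches, I_k = I_0 · (other R)/(sum of R).
I(R1) = 40.0 × 1.14/(9.14 + 1.14) = 40.0 × 0.1109 = 4.436 A.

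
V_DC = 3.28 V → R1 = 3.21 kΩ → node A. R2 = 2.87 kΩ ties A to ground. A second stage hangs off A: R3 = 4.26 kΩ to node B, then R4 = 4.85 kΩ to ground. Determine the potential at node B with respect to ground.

The second stage (R3 + R4 = 9.110 kΩ) loads node A in parallel with R2.
R2 ‖ (R3+R4) = 2.182 kΩ.
So V_A = 3.28 × 0.4047 = 1.327 V.
Then the unloaded second divider: V_B = V_A × R4/(R3+R4) = 1.327 × 0.5324 = 0.7067 V.

V_B ≈ 0.707 V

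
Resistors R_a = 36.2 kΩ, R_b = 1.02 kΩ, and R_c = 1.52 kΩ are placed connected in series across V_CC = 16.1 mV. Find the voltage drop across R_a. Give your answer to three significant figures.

V ≈ 15.0 mV

Total series resistance ΣR = 36.2 + 1.02 + 1.52 = 38.74 kΩ.
Voltage divider: V = V_CC · (36.20 / 38.74) = 16.1 × 0.9344 = 15.04 mV.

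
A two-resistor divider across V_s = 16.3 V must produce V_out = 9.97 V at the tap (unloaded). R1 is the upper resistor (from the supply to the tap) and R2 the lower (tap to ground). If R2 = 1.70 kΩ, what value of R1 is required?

The divider ratio is R2/(R1+R2) = 9.97/16.3 = 0.6117.
R1 = R2·(1/k − 1) = 1.70 × 0.6349 = 1.079 kΩ.

R1 ≈ 1.08 kΩ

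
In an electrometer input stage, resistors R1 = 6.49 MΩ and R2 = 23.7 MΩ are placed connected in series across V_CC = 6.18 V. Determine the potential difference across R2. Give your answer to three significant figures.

V ≈ 4.85 V

Series total: ΣR = 6.49 + 23.7 = 30.19 MΩ.
V = V_CC · R/ΣR = 6.18 × 0.7850 = 4.851 V.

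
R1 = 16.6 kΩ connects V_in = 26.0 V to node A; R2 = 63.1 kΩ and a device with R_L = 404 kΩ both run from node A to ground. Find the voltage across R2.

V_out ≈ 19.9 V

The load sits in parallel with R2, giving an effective lower resistance R2' = R2·R_L/(R2+R_L) = 54.58 kΩ.
Then V_out = V_in · R2'/(R1 + R2') = 26.0 × 54.58/71.18 = 19.94 V.
(Unloaded it would be 20.6 V; the load pulls it down.)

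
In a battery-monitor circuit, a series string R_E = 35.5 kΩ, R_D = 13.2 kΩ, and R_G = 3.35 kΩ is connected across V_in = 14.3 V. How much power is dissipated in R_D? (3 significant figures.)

Series current I = V_in/ΣR = 14.3/52.05 = 0.2747 mA.
P = I²R = 0.07548 × 13.2 = 0.9963 mW.

P ≈ 0.996 mW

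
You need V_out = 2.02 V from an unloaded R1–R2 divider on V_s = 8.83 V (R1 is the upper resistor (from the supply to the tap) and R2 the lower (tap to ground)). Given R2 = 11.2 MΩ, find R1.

R1 ≈ 37.8 MΩ

The divider ratio is R2/(R1+R2) = 2.02/8.83 = 0.2288.
R1 = R2·(1/k − 1) = 11.2 × 3.371 = 37.76 MΩ.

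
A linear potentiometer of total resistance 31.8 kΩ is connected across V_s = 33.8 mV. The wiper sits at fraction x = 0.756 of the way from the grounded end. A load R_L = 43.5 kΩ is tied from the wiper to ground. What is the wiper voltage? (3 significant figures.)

The pot divides into 7.759 kΩ above the wiper and 24.04 kΩ below.
R_L loads the lower segment: effective lower R = 15.48 kΩ.
Loaded-divider output: V_out = 33.8 × 0.6662 = 22.52 mV.

V_out ≈ 22.5 mV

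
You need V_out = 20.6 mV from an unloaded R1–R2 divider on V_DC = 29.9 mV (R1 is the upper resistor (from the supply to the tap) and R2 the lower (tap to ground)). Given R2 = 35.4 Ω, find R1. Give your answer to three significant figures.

R1 ≈ 16.0 Ω

Required fraction k = V_out/V_DC = 0.6890.
So R1 = R2 · (V_DC/V_out − 1) = 35.4 × (29.9/20.6 − 1) = 35.4 × 0.4515 = 15.98 Ω.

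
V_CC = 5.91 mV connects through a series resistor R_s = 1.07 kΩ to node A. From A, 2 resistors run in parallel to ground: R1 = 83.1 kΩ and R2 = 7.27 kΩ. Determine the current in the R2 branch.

I ≈ 0.701 µA

Combine the parallel branches: R_p = (1/83.1 + 1/7.27)⁻¹ = 6.685 kΩ.
V_A by voltage divider: V_A = 5.91 × 6.685/(1.07 + 6.685) = 5.095 mV.
Branch current I = V_A/R2 = 5.095/7.27 = 0.7008 µA.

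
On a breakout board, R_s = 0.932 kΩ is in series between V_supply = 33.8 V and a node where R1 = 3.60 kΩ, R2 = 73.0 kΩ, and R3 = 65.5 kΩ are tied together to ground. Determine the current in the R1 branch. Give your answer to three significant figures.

Parallel bank: R_p = 1/(1/3.60 + 1/73.0 + 1/65.5) = 3.260 kΩ.
V_A = 33.8 × 3.260/4.192 = 26.29 V.
I(R1) = V_A / R1 = 26.29/3.60 = 7.301 mA.
(Equivalently: I_total = 8.063 mA, then current-divider fraction G_k/ΣG = 0.9056.)

I ≈ 7.30 mA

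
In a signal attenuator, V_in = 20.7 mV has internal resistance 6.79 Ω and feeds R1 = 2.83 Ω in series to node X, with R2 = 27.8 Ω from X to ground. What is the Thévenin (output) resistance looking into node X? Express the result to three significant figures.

R1' = 6.79 + 2.83 = 9.620 Ω (source resistance + R1).
Looking into X with the source shorted: R_th = R1'·R2/(R1'+R2) = 9.620 × 27.8/37.42 = 7.147 Ω.

R_th ≈ 7.15 Ω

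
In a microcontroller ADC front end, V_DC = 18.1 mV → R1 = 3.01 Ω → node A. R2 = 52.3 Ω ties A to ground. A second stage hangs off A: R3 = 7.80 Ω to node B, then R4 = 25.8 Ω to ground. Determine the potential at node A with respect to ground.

Looking into the second stage from A: R3 + R4 = 33.60 Ω appears in parallel with R2.
R2 ‖ (R3+R4) = 20.46 Ω.
So V_A = 18.1 × 0.8717 = 15.78 mV.

V_A ≈ 15.8 mV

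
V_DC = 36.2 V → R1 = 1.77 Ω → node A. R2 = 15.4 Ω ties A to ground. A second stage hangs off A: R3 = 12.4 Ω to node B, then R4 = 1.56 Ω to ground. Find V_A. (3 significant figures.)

V_A ≈ 29.2 V

Node A sees R2 in parallel with the series input of stage 2, R3 + R4 = 13.96 Ω.
Effective lower resistance at A: R2 ‖ 13.96 = 7.322 Ω.
So V_A = 36.2 × 0.8053 = 29.15 V.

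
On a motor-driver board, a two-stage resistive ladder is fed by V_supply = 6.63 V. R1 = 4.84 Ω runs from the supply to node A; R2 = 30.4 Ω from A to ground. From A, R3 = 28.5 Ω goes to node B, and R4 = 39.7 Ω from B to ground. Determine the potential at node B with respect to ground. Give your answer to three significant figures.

Looking into the second stage from A: R3 + R4 = 68.20 Ω appears in parallel with R2.
R2 ‖ (R3+R4) = 21.03 Ω.
First divider: V_A = V_supply · 21.03/(4.84 + 21.03) = 5.389 V.
Then the unloaded second divider: V_B = V_A × R4/(R3+R4) = 5.389 × 0.5821 = 3.137 V.

V_B ≈ 3.14 V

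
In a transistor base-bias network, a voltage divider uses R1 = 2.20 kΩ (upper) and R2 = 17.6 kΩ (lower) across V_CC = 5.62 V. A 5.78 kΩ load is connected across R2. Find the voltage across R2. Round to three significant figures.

V_out ≈ 3.73 V

R2 ‖ R_L = (17.6 × 5.78)/(17.6 + 5.78) = 4.351 kΩ.
Then V_out = V_CC · R2'/(R1 + R2') = 5.62 × 4.351/6.551 = 3.733 V.
(Unloaded it would be 5.00 V; the load pulls it down.)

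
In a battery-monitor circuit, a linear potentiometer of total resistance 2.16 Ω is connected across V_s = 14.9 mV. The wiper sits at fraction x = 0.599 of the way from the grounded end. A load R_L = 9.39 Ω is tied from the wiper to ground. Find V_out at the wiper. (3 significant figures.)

Lower segment x·R_p = 1.294 Ω; upper segment (1−x)·R_p = 0.8662 Ω.
(x·R_p) ‖ R_L = 1.137 Ω.
V_out = 14.9 × 1.137/(0.8662 + 1.137) = 8.458 mV.
(Unloaded: V_out = x·V_s = 8.93 mV.)

V_out ≈ 8.46 mV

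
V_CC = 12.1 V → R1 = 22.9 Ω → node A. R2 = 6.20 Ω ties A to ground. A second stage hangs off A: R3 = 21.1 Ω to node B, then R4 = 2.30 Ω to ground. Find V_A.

Node A sees R2 in parallel with the series input of stage 2, R3 + R4 = 23.40 Ω.
Effective lower resistance at A: R2 ‖ 23.40 = 4.901 Ω.
First divider: V_A = V_CC · 4.901/(22.9 + 4.901) = 2.133 V.

V_A ≈ 2.13 V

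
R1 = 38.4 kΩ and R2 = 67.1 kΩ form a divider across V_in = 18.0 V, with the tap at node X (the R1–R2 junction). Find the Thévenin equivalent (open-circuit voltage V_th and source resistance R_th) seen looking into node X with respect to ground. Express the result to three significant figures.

With X open, the divider is unloaded: V_th = 18.0 × 67.1/105.5 = 11.45 V.
Looking into X with the source shorted: R_th = R1·R2/(R1+R2) = 38.40 × 67.1/105.5 = 24.42 kΩ.

V_th ≈ 11.4 V, R_th ≈ 24.4 kΩ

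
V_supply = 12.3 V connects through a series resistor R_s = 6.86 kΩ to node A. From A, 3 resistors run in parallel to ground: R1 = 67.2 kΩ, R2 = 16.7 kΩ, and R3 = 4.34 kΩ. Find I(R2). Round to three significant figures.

I ≈ 0.238 mA

Combine the parallel branches: R_p = (1/67.2 + 1/16.7 + 1/4.34)⁻¹ = 3.277 kΩ.
V_A = 12.3 × 3.277/10.14 = 3.976 V.
Branch current I = V_A/R2 = 3.976/16.7 = 0.2381 mA.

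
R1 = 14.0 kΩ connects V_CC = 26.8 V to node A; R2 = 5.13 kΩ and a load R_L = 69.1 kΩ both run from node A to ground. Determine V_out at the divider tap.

V_out ≈ 6.82 V

The load sits in parallel with R2, giving an effective lower resistance R2' = R2·R_L/(R2+R_L) = 4.775 kΩ.
Voltage divider with the loaded lower leg: V_out = 26.8 × 4.775/(14.0 + 4.775) = 26.8 × 0.2543 = 6.816 V.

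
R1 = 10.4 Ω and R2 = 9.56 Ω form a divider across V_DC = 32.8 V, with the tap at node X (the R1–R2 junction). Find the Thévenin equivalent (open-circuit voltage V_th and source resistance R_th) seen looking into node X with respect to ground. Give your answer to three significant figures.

V_th is the unloaded tap voltage: V_DC · R2/(R1+R2) = 32.8 × 0.4790 = 15.71 V.
Zeroing V_DC shorts the top of R1 to ground, so R_th = R1 ‖ R2 = 4.981 Ω.

V_th ≈ 15.7 V, R_th ≈ 4.98 Ω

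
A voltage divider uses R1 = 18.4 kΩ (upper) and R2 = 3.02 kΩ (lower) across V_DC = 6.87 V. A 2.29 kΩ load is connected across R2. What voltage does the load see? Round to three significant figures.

V_out ≈ 0.454 V

R2 ‖ R_L = (3.02 × 2.29)/(3.02 + 2.29) = 1.302 kΩ.
Now apply the divider: V_out = 6.87 × 0.06610 = 0.4541 V.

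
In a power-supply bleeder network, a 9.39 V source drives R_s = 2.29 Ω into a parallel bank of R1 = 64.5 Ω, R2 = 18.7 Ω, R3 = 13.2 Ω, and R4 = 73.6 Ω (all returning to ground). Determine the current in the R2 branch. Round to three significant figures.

I ≈ 0.369 A

Combine the parallel branches: R_p = (1/64.5 + 1/18.7 + 1/13.2 + 1/73.6)⁻¹ = 6.316 Ω.
V_A = 9.39 × 6.316/8.606 = 6.891 V.
Branch current I = V_A/R2 = 6.891/18.7 = 0.3685 A.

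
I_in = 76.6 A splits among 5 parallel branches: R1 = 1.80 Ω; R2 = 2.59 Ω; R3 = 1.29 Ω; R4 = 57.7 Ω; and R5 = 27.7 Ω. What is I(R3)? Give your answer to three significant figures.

I ≈ 33.5 A

ΣG = 1/1.80 + 1/2.59 + 1/1.29 + 1/57.7 + 1/27.7 = 1.770.
By the current-divider rule, I = I_in · G_k/ΣG = 76.6 × 0.4379 = 33.54 A.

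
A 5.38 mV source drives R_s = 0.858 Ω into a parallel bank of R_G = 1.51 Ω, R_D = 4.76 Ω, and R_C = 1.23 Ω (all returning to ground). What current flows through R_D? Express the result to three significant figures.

I ≈ 0.462 mA

Combine the parallel branches: R_p = (1/1.51 + 1/4.76 + 1/1.23)⁻¹ = 0.5934 Ω.
V_A by voltage divider: V_A = 5.38 × 0.5934/(0.858 + 0.5934) = 2.199 mV.
I(R_D) = V_A / R_D = 2.199/4.76 = 0.4621 mA.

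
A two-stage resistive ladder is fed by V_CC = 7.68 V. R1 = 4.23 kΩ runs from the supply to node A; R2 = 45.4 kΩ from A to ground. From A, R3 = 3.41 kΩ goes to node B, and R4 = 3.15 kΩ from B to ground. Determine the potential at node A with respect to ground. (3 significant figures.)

V_A ≈ 4.42 V

The second stage (R3 + R4 = 6.560 kΩ) loads node A in parallel with R2.
Effective lower resistance at A: R2 ‖ 6.560 = 5.732 kΩ.
So V_A = 7.68 × 0.5754 = 4.419 V.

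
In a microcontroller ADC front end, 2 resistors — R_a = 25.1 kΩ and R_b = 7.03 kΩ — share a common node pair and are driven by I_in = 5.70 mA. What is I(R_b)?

Two-branch current divider: I_k = I_in · R_other/(R_1 + R_2).
So I = 5.70 × 25.1/32.13 = 4.453 mA.

I ≈ 4.45 mA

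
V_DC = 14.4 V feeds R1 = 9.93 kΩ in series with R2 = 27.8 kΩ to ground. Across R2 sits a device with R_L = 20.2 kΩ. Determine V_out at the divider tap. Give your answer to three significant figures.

V_out ≈ 7.79 V

R2 ‖ R_L = (27.8 × 20.2)/(27.8 + 20.2) = 11.70 kΩ.
Then V_out = V_DC · R2'/(R1 + R2') = 14.4 × 11.70/21.63 = 7.789 V.
(Unloaded it would be 10.6 V; the load pulls it down.)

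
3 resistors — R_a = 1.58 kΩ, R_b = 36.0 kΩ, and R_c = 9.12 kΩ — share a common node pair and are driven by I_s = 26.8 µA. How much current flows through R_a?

Conductances: ΣG = 1/1.58 + 1/36.0 + 1/9.12 = 0.7703 (1/kΩ).
Current divider: I(R_a) = I_s · G_k/ΣG = 26.8 × (0.6329/0.7703) = 26.8 × 0.8216 = 22.02 µA.

I ≈ 22.0 µA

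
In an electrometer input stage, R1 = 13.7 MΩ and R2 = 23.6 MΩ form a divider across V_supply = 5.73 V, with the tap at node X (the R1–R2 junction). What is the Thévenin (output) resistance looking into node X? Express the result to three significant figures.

With V_supply suppressed (replaced by a short), R_th = R1 ‖ R2 = (13.70 × 23.6)/(13.70 + 23.6) = 8.668 MΩ.

R_th ≈ 8.67 MΩ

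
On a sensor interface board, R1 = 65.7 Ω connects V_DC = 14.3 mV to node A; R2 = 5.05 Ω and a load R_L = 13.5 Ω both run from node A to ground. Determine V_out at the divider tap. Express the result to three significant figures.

First combine the lower leg with the load: R2 ‖ R_L = 3.675 Ω.
Then V_out = V_DC · R2'/(R1 + R2') = 14.3 × 3.675/69.38 = 0.7576 mV.
(Unloaded it would be 1.02 mV; the load pulls it down.)

V_out ≈ 0.758 mV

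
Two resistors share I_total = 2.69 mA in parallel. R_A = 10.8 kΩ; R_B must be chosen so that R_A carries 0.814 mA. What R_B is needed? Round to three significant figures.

R_B ≈ 4.69 kΩ

The fraction through R_A equals R_B/(R_A+R_B).
With f = 0.3026, R_B = R_A · f/(1−f) = 10.8 × 0.4339 = 4.686 kΩ.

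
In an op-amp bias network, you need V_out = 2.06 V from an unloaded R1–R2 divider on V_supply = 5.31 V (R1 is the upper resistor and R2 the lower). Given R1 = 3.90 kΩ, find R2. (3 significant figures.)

R2 ≈ 2.47 kΩ

Required fraction k = V_out/V_supply = 0.3879.
R2 = R1 · 0.3879/(1 − 0.3879) = 2.472 kΩ.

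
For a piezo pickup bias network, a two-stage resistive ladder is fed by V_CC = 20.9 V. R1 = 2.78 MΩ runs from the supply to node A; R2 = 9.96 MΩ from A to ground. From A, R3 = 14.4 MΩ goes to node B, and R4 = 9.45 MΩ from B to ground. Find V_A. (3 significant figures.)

Looking into the second stage from A: R3 + R4 = 23.85 MΩ appears in parallel with R2.
R2 ‖ (R3+R4) = 7.026 MΩ.
So V_A = 20.9 × 0.7165 = 14.97 V.

V_A ≈ 15.0 V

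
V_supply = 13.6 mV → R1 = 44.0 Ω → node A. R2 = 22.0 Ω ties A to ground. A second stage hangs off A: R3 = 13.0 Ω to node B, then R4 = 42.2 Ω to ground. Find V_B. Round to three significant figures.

Looking into the second stage from A: R3 + R4 = 55.20 Ω appears in parallel with R2.
R2 ‖ (R3+R4) = 15.73 Ω.
First divider: V_A = V_supply · 15.73/(44.0 + 15.73) = 3.582 mV.
V_B = V_A × 0.7645 = 2.738 mV.

V_B ≈ 2.74 mV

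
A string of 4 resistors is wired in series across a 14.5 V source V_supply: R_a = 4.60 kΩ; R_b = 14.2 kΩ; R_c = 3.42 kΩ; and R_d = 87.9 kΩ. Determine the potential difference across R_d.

V ≈ 11.6 V

Series total: ΣR = 4.60 + 14.2 + 3.42 + 87.9 = 110.1 kΩ.
By the voltage-divider rule, V = 14.5 × 87.90/110.1 = 11.57 V.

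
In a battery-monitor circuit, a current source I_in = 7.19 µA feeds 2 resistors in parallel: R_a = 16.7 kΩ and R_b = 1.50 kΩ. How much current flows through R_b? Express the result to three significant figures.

I ≈ 6.60 µA

Two-branch current divider: I_k = I_in · R_other/(R_1 + R_2).
I(R_b) = 7.19 × 16.7/(16.7 + 1.50) = 7.19 × 0.9176 = 6.597 µA.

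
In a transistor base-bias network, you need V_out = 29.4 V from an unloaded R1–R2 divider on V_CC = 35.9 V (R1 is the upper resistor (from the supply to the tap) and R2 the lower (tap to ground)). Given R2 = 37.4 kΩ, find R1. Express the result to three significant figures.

R1 ≈ 8.27 kΩ

V_out/V_CC = R2/(R1+R2) = 0.8189.
R1 = R2·(1/k − 1) = 37.4 × 0.2211 = 8.269 kΩ.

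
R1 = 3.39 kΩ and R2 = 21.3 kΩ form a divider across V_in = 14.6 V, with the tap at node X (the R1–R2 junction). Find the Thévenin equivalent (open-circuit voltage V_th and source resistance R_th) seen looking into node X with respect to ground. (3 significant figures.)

Open-circuit (no load on X): V_th = V_in · R2/(R1 + R2) = 14.6 × 21.3/(3.390 + 21.3) = 12.60 V.
Looking into X with the source shorted: R_th = R1·R2/(R1+R2) = 3.390 × 21.3/24.69 = 2.925 kΩ.

V_th ≈ 12.6 V, R_th ≈ 2.92 kΩ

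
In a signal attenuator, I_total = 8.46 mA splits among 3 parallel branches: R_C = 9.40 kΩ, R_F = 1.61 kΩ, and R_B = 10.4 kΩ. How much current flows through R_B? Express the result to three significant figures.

I ≈ 0.988 mA

Conductances: ΣG = 1/9.40 + 1/1.61 + 1/10.4 = 0.8237 (1/kΩ).
Current divider: I(R_B) = I_total · G_k/ΣG = 8.46 × (0.09615/0.8237) = 8.46 × 0.1167 = 0.9876 mA.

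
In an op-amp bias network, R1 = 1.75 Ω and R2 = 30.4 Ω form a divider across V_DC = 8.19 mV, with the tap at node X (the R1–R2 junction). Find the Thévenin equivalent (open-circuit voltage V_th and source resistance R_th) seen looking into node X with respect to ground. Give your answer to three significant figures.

V_th ≈ 7.74 mV, R_th ≈ 1.65 Ω

With X open, the divider is unloaded: V_th = 8.19 × 30.4/32.15 = 7.744 mV.
With V_DC suppressed (replaced by a short), R_th = R1 ‖ R2 = (1.750 × 30.4)/(1.750 + 30.4) = 1.655 Ω.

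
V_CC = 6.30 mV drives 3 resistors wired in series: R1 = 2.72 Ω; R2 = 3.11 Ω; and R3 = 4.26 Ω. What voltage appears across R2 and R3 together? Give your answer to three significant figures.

V ≈ 4.60 mV

Series total: ΣR = 2.72 + 3.11 + 4.26 = 10.09 Ω.
R_{R2..R3} = 3.11 + 4.26 = 7.370 Ω.
V = V_CC · R/ΣR = 6.30 × 0.7304 = 4.602 mV.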